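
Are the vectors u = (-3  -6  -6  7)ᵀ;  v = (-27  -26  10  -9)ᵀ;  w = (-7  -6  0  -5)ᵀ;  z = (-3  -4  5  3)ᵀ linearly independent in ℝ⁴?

Row-reduce the matrix whose columns are u, v, w, z.
The reduction yields 3 nonzero rows, so the rank is 3.
Since rank 3 < 4, the set is linearly dependent.
Indeed v - 3w - 2z = 0.

linearly dependent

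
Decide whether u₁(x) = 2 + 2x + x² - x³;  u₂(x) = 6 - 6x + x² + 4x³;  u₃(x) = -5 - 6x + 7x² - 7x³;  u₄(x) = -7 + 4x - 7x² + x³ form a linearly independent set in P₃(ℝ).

Write each element as a coordinate vector in ℝ⁴ using {1, x, …, x³}.
Row-reduce the matrix whose columns are u₁, u₂, u₃, u₄.
The reduction yields 4 nonzero rows, so the rank is 4.
Since rank = 4 (the number of vectors), the set is linearly independent.

linearly independent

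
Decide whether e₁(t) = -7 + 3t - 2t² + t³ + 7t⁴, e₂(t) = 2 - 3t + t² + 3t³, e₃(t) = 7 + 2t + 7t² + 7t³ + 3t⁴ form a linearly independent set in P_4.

Write each element as a coordinate vector in ℝ⁵ using {1, t, …, t⁴}.
Place the vectors as rows of a 3×5 matrix and reduce to echelon form.
The reduction yields 3 nonzero rows, so the rank is 3.
Since rank = 3 (the number of vectors), the set is linearly independent.

linearly independent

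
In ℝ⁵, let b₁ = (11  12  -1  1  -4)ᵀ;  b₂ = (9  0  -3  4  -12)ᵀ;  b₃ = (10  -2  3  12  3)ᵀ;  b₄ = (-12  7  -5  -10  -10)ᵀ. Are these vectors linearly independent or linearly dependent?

Place the vectors as rows of a 4×5 matrix and reduce to echelon form.
The reduction yields 4 nonzero rows, so the rank is 4.
Since rank = 4 (the number of vectors), the set is linearly independent.

linearly independent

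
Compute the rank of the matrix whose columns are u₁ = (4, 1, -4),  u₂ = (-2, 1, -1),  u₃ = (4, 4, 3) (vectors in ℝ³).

Form the matrix with u₁, u₂, u₃ as columns and reduce.
Reduction leaves 3 leading entries, giving rank 3.

rank 3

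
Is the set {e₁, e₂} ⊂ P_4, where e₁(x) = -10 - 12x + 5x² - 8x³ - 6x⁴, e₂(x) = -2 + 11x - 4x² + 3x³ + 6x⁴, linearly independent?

linearly independent

Write each element as a coordinate vector in ℝ⁵ using {1, x, …, x⁴}.
Row-reduce the matrix whose columns are e₁, e₂.
The reduction yields 2 nonzero rows, so the rank is 2.
Since rank = 2 (the number of vectors), the set is linearly independent.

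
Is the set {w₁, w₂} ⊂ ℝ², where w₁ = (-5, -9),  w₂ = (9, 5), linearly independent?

linearly independent

Row-reduce the matrix whose columns are w₁, w₂.
The reduction yields 2 nonzero rows, so the rank is 2.
Since rank = 2 (the number of vectors), the set is linearly independent.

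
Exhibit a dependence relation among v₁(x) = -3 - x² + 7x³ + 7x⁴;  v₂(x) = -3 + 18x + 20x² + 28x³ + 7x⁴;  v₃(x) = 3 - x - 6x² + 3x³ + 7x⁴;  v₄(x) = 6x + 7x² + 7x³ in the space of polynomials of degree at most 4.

v₁ - v₂ + 3v₄ = 0

Take coordinates with respect to {1, x, …, x⁴}.
Set up α₁v₁ + … + α₄v₄ = 0 and solve the homogeneous system.
The free variable yields coefficients (1, -1, 0, 3) (any nonzero multiple also works).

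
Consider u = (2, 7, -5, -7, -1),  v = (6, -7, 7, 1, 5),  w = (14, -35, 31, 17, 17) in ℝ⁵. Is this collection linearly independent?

Place the vectors as rows of a 3×5 matrix and reduce to echelon form.
The reduction yields 2 nonzero rows, so the rank is 2.
Since rank 2 < 3, the set is linearly dependent.
Indeed 2u - 3v + w = 0.

linearly dependent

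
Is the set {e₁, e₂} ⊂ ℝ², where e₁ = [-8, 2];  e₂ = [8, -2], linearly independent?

Row-reduce the matrix whose columns are e₁, e₂.
The reduction yields 1 nonzero row, so the rank is 1.
Since rank 1 < 2, the set is linearly dependent.
Indeed e₁ + e₂ = 0.

linearly dependent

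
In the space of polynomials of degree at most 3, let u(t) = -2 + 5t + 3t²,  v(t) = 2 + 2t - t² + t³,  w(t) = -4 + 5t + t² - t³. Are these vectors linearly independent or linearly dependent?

linearly independent

Write each element as a coordinate vector in ℝ⁴ using {1, t, …, t³}.
Place the vectors as rows of a 3×4 matrix and reduce to echelon form.
The reduction yields 3 nonzero rows, so the rank is 3.
Since rank = 3 (the number of vectors), the set is linearly independent.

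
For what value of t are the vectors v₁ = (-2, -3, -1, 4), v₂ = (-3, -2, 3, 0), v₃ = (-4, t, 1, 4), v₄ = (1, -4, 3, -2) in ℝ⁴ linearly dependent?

t = -13/3

The vectors are dependent exactly when the determinant of the matrix with rows v₁, v₂, v₃, v₄ vanishes.
Cofactor expansion gives det = 30*t + 130.
This vanishes exactly when t = -13/3.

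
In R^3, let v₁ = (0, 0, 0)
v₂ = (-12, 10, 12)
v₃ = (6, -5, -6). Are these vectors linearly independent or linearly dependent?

linearly dependent

One of the vectors is the zero vector, so the set is linearly dependent.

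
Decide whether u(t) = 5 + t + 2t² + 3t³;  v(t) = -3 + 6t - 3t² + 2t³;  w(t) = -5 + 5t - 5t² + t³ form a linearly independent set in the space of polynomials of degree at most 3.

Take coordinates with respect to the standard basis {1, t, …, t³}.
Row-reduce the matrix whose columns are u, v, w.
The reduction yields 3 nonzero rows, so the rank is 3.
Since rank = 3 (the number of vectors), the set is linearly independent.

linearly independent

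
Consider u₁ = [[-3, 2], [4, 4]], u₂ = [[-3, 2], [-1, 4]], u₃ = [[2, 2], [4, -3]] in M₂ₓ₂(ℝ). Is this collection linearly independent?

linearly independent

Take coordinates with respect to the standard basis {E₁₁, E₁₂, E₂₁, E₂₂}.
Place the vectors as rows of a 3×4 matrix and reduce to echelon form.
The reduction yields 3 nonzero rows, so the rank is 3.
Since rank = 3 (the number of vectors), the set is linearly independent.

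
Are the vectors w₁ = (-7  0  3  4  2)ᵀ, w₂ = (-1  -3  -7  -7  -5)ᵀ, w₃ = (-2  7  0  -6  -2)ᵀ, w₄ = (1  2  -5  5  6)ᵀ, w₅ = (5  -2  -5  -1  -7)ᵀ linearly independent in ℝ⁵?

linearly independent

Form the 5×5 matrix with these as columns; its determinant is 35766.
A nonzero determinant means the columns are linearly independent.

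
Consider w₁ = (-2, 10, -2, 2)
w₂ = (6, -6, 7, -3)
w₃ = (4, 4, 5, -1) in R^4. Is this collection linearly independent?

linearly dependent

Row-reduce the matrix whose columns are w₁, w₂, w₃.
The reduction yields 2 nonzero rows, so the rank is 2.
Since rank 2 < 3, the set is linearly dependent.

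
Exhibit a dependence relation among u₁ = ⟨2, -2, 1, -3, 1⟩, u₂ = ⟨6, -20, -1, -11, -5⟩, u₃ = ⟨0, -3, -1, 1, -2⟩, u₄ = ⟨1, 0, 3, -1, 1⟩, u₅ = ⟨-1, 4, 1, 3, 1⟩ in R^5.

Row-reduce the matrix with u₁, u₂, u₃, u₄, u₅ as columns; the null space gives the coefficients.
One solution (up to scaling) is (1, -1, 2, 1, -3).

u₁ - u₂ + 2u₃ + u₄ - 3u₅ = 0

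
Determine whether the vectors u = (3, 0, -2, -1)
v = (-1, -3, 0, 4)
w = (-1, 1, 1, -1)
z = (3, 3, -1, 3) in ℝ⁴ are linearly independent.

linearly independent

Row-reduce the matrix whose columns are u, v, w, z.
The reduction yields 4 nonzero rows, so the rank is 4.
Since rank = 4 (the number of vectors), the set is linearly independent.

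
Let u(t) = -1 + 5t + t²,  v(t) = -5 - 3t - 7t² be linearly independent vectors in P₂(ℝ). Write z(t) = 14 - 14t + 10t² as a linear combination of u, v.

Take coordinate vectors relative to {1, t, t²}.
Write z = a₁u + a₂v and equate components.
Row-reducing the augmented matrix gives the unique coefficients (a₁, a₂) = (-4, -2).

z = -4u - 2v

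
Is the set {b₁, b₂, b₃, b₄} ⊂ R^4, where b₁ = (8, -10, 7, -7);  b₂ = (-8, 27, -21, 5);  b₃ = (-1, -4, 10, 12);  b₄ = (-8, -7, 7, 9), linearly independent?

linearly dependent

Place the vectors as rows of a 4×4 matrix and reduce to echelon form.
The reduction yields 3 nonzero rows, so the rank is 3.
Since rank 3 < 4, the set is linearly dependent.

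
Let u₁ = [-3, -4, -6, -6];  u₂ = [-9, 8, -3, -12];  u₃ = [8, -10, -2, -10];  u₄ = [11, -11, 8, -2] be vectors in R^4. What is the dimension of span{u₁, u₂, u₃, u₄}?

4

Form the matrix with u₁, u₂, u₃, u₄ as columns and reduce.
Reduction leaves 4 leading entries, giving rank 4.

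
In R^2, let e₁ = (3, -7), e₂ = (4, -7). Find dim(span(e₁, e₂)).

Row-reduce the 2×2 matrix with these as rows.
The echelon form has 2 nonzero rows, so the rank is 2.

2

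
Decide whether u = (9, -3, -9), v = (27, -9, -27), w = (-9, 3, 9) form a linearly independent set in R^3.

Row-reduce the matrix whose columns are u, v, w.
The reduction yields 1 nonzero row, so the rank is 1.
Since rank 1 < 3, the set is linearly dependent.

linearly dependent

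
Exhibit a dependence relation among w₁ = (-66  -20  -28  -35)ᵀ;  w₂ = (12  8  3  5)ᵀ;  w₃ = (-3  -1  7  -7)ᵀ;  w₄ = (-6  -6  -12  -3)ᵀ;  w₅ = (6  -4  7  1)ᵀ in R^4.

w₁ + 3w₂ - 2w₃ - w₄ + 3w₅ = 0

Row-reduce the matrix with w₁, w₂, w₃, w₄, w₅ as columns; the null space gives the coefficients.
The free variable yields coefficients (1, 3, -2, -1, 3) (any nonzero multiple also works).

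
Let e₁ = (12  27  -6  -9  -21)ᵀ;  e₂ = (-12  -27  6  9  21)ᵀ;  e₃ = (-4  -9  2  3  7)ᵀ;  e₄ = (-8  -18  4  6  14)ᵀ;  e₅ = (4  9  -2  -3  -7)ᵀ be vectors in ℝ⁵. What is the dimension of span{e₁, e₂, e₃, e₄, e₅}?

Put the 5×5 matrix [e₁|e₂|e₃|e₄|e₅] into echelon form.
Exactly 1 pivot survives; hence the rank is 1.

dim = 1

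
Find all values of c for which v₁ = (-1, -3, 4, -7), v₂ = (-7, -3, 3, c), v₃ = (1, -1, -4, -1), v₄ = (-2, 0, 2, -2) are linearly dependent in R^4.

c = -13

Dependence holds iff the 4×4 matrix [v₁ v₂ v₃ v₄] is singular.
Cofactor expansion gives det = -24*c - 312.
Solving -24*c - 312 = 0 yields c = -13.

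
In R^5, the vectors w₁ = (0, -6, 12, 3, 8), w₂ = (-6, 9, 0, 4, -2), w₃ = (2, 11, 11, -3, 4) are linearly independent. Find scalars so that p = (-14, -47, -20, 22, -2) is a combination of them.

p = 2w₁ + w₂ - 4w₃

Write p = α₁w₁ + … + α₃w₃ and equate components.
Row-reducing the augmented matrix gives the unique coefficients (α₁, α₂, α₃) = (2, 1, -4).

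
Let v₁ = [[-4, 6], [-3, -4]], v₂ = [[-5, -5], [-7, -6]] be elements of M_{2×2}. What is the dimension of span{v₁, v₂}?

dim = 2

Represent each element by its coordinate vector in ℝ⁴.
Apply Gaussian elimination to the matrix whose rows are v₁, v₂.
The echelon form has 2 nonzero rows, so the rank is 2.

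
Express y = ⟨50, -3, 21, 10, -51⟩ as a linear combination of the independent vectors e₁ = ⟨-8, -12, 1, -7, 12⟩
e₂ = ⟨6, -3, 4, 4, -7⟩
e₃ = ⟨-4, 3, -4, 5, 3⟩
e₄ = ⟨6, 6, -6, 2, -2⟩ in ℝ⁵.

y = -e₁ + 4e₂ - 3e₃ + e₄

Write y = α₁e₁ + … + α₄e₄ and equate components.
Row-reducing the augmented matrix gives the unique coefficients (α₁, …, α₄) = (-1, 4, -3, 1).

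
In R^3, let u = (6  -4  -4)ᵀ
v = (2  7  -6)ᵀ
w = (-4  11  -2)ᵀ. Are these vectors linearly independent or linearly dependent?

linearly dependent

Row-reduce the matrix whose columns are u, v, w.
The reduction yields 2 nonzero rows, so the rank is 2.
Since rank 2 < 3, the set is linearly dependent.
Indeed u - v + w = 0.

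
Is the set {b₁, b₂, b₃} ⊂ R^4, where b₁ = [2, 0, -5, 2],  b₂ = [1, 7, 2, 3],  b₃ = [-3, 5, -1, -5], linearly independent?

Place the vectors as rows of a 3×4 matrix and reduce to echelon form.
The reduction yields 3 nonzero rows, so the rank is 3.
Since rank = 3 (the number of vectors), the set is linearly independent.

linearly independent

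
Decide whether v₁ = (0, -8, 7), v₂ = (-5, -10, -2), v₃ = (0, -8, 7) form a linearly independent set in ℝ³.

linearly dependent

The matrix [v₁|v₂|v₃] has determinant 0.
A zero determinant means the columns are linearly dependent.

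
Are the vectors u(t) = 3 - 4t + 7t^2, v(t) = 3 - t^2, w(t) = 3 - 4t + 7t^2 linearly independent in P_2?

linearly dependent

Write each element as a coordinate vector in ℝ³ using {1, t, t^2}.
The matrix [u|v|w] has determinant 0.
A zero determinant means the columns are linearly dependent.
Indeed u - w = 0.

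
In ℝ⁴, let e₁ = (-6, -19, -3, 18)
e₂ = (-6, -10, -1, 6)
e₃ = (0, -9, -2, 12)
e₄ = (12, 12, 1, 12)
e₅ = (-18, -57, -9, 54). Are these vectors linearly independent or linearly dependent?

linearly dependent

There are 5 vectors in a 4-dimensional space, so they cannot be linearly independent.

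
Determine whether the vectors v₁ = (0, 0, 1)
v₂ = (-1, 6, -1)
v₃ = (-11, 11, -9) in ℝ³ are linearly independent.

Form the 3×3 matrix with these as columns; its determinant is 55.
A nonzero determinant means the columns are linearly independent.

linearly independent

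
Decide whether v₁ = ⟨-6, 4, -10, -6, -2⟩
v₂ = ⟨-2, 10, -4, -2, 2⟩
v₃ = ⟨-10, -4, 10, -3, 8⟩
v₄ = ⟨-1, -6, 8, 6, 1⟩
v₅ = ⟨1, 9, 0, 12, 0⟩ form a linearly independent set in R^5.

linearly independent

Row-reduce the matrix whose columns are v₁, v₂, v₃, v₄, v₅.
The reduction yields 5 nonzero rows, so the rank is 5.
Since rank = 5 (the number of vectors), the set is linearly independent.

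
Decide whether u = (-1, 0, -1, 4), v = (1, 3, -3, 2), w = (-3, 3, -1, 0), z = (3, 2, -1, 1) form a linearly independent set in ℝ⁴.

Form the 4×4 matrix with these as columns; its determinant is -90.
A nonzero determinant means the columns are linearly independent.

linearly independent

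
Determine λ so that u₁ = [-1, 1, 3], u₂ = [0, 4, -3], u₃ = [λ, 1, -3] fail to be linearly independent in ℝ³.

Place the vectors as rows of a 3×3 matrix; dependence ⇔ determinant zero.
Expanding, det = 9 - 15*λ.
Solving 9 - 15*λ = 0 yields λ = 3/5.

λ = 3/5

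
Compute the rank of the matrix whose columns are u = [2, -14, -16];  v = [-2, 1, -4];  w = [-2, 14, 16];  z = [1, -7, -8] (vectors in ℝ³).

rank 2

Row-reduce the 4×3 matrix with these as rows.
There are 2 pivot columns, so rank = 2.
(With 4 elements in a 3-dimensional space the rank is at most 3.)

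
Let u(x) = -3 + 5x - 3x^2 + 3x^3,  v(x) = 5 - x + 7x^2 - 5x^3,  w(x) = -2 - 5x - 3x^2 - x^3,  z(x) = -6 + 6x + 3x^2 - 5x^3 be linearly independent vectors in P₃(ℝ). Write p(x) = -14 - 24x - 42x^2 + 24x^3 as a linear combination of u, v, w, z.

Take coordinate vectors relative to {1, x, …, x^3}.
Set up the augmented matrix [u | v | w | z | p] and row-reduce.
Back-substitution yields (α₁, …, α₄) = (1, -3, 4, -2).

p = u - 3v + 4w - 2z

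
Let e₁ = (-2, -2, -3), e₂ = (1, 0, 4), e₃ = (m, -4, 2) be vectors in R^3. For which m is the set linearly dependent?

m = -2

The set is linearly dependent precisely when det[e₁; e₂; e₃] = 0.
Cofactor expansion gives det = -8*m - 16.
Solving -8*m - 16 = 0 yields m = -2.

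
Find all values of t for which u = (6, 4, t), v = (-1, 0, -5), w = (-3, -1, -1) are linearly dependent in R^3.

t = -26

Place the vectors as rows of a 3×3 matrix; dependence ⇔ determinant zero.
Expanding, det = t + 26.
Setting this to zero gives t = -26.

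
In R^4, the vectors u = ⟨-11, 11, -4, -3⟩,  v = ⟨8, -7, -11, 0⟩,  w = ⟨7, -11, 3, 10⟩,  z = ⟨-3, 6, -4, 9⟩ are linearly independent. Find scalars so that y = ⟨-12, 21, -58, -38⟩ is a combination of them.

y = 3u + 4v - 2w - z

Write y = α₁u + … + α₄z and equate components.
Row-reducing the augmented matrix gives the unique coefficients (α₁, …, α₄) = (3, 4, -2, -1).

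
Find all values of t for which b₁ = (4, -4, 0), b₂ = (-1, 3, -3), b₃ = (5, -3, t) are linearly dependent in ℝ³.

The vectors are dependent exactly when the determinant of the matrix with rows b₁, b₂, b₃ vanishes.
Cofactor expansion gives det = 8*t + 24.
Setting this to zero gives t = -3.

t = -3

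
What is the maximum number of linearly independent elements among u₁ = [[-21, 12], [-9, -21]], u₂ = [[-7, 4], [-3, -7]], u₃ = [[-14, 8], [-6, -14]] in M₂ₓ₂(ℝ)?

1

Represent each element by its coordinate vector in ℝ⁴.
Row-reduce the 3×4 matrix with these as rows.
The echelon form has 1 nonzero row, so the rank is 1.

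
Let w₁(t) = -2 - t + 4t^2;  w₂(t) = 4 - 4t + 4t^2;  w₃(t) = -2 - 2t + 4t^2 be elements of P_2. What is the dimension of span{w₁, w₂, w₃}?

3

Represent each element by its coordinate vector in ℝ³.
Apply Gaussian elimination to the matrix whose rows are w₁, w₂, w₃.
The echelon form has 3 nonzero rows, so the rank is 3.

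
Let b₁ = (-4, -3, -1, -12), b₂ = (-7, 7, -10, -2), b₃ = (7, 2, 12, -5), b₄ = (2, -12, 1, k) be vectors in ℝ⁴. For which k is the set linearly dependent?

Place the vectors as rows of a 4×4 matrix; dependence ⇔ determinant zero.
The determinant works out to 2923 - 395*k.
This vanishes exactly when k = 37/5.

k = 37/5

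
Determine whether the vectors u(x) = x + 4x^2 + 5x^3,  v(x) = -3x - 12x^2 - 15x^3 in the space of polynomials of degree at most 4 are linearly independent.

Take coordinates with respect to the standard basis {1, x, …, x^4}.
One vector is a scalar multiple of another, so the set is dependent.

linearly dependent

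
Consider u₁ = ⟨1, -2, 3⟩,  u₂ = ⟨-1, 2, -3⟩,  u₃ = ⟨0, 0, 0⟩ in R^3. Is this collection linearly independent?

One of the vectors is the zero vector, so the set is linearly dependent.

linearly dependent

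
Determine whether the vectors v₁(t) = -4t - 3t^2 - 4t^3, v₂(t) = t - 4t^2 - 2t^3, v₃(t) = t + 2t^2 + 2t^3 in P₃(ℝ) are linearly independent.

linearly independent

Write each element as a coordinate vector in ℝ⁴ using {1, t, …, t^3}.
Row-reduce the matrix whose columns are v₁, v₂, v₃.
The reduction yields 3 nonzero rows, so the rank is 3.
Since rank = 3 (the number of vectors), the set is linearly independent.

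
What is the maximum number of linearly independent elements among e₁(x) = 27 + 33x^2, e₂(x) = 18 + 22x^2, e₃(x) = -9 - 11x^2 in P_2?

Represent each element by its coordinate vector in ℝ³.
Apply Gaussian elimination to the matrix whose rows are e₁, e₂, e₃.
There is 1 pivot column, so rank = 1.

1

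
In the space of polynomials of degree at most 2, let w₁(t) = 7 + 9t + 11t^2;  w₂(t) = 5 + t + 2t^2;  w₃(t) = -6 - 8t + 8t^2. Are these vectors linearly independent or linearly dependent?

linearly independent

Write each element as a coordinate vector in ℝ³ using {1, t, t^2}.
The matrix [w₁|w₂|w₃] has determinant -674.
A nonzero determinant means the columns are linearly independent.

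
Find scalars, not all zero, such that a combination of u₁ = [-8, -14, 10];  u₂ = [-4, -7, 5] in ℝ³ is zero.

u₁ - 2u₂ = 0

Write the vectors as columns of a matrix and find a nonzero vector in its null space.
One solution (up to scaling) is (1, -2).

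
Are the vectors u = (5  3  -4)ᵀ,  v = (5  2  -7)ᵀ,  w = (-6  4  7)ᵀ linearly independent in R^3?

Place the vectors as rows of a 3×3 matrix and reduce to echelon form.
The reduction yields 3 nonzero rows, so the rank is 3.
Since rank = 3 (the number of vectors), the set is linearly independent.

linearly independent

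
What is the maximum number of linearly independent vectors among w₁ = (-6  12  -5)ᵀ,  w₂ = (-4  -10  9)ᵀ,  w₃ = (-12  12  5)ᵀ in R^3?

3

Row-reduce the 3×3 matrix with these as rows.
The echelon form has 3 nonzero rows, so the rank is 3.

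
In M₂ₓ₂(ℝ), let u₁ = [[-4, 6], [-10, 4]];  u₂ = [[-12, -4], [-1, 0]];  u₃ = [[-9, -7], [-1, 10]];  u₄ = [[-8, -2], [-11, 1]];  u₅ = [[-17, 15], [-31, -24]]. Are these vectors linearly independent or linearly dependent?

linearly dependent

Take coordinates with respect to the standard basis {E₁₁, E₁₂, E₂₁, E₂₂}.
There are 5 vectors in a 4-dimensional space, so they cannot be linearly independent.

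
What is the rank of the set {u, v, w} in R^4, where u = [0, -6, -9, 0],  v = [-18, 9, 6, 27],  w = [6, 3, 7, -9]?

Form the matrix with u, v, w as columns and reduce.
Exactly 2 pivots survive; hence the rank is 2.

2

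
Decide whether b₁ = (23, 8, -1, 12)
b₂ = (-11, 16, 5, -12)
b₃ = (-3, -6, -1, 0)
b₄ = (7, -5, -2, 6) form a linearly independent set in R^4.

Form the 4×4 matrix with these as columns; its determinant is 0.
A zero determinant means the columns are linearly dependent.

linearly dependent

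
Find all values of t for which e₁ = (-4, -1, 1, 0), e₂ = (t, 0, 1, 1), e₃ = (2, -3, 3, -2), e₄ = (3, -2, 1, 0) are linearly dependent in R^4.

The vectors are dependent exactly when the determinant of the matrix with rows e₁, e₂, e₃, e₄ vanishes.
The determinant works out to -2*t - 36.
This vanishes exactly when t = -18.

t = -18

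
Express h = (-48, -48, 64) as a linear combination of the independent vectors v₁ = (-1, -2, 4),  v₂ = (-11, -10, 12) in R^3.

Solve the system with v₁, v₂ as columns and h as the right-hand side.
Row-reducing the augmented matrix gives the unique coefficients (a₁, a₂) = (4, 4).

h = 4v₁ + 4v₂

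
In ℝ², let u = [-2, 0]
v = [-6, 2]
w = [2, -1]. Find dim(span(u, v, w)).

dim = 2

Apply Gaussian elimination to the matrix whose rows are u, v, w.
Exactly 2 pivots survive; hence the rank is 2.
(With 3 elements in a 2-dimensional space the rank is at most 2.)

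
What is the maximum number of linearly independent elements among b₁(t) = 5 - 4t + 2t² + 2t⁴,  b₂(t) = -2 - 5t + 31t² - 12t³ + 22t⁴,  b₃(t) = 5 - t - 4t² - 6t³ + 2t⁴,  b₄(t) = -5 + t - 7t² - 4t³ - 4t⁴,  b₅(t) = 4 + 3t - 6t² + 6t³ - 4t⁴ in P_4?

4

Represent each element by its coordinate vector in ℝ⁵.
Row-reduce the 5×5 matrix with these as rows.
Exactly 4 pivots survive; hence the rank is 4.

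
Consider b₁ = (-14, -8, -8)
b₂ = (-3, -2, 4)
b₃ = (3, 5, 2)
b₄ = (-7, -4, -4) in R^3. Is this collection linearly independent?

There are 4 vectors in a 3-dimensional space, so they cannot be linearly independent.

linearly dependent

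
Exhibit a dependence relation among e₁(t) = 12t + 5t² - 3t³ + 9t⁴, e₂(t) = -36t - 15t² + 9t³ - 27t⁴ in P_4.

3e₁ + e₂ = 0

Take coordinates with respect to {1, t, …, t⁴}.
Write the vectors as columns of a matrix and find a nonzero vector in its null space.
The free variable yields coefficients (3, 1) (any nonzero multiple also works).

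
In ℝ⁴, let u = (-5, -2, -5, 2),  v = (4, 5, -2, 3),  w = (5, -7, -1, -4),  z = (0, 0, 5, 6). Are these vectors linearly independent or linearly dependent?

Row-reduce the matrix whose columns are u, v, w, z.
The reduction yields 4 nonzero rows, so the rank is 4.
Since rank = 4 (the number of vectors), the set is linearly independent.

linearly independent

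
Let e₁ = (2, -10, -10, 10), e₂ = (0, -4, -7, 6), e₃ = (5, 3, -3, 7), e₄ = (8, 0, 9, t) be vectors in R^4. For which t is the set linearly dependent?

t = -4/3

The set is linearly dependent precisely when det[e₁; e₂; e₃; e₄] = 0.
Expanding, det = 216*t + 288.
Solving 216*t + 288 = 0 yields t = -4/3.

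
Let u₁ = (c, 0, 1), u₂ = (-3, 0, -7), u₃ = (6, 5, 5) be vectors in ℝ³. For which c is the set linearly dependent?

Dependence holds iff the 3×3 matrix [u₁ u₂ u₃] is singular.
Expanding, det = 35*c - 15.
Solving 35*c - 15 = 0 yields c = 3/7.

c = 3/7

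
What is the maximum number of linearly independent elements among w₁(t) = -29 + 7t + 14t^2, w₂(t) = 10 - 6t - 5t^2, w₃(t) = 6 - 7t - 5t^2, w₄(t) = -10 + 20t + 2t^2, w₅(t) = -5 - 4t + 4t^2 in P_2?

Pass to coordinate vectors with respect to the basis {1, t, t^2}.
Form the matrix with w₁, w₂, w₃, w₄, w₅ as columns and reduce.
Reduction leaves 3 leading entries, giving rank 3.
(With 5 elements in a 3-dimensional space the rank is at most 3.)

3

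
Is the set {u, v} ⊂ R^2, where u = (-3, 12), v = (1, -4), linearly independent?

The matrix [u|v] has determinant 0.
A zero determinant means the columns are linearly dependent.
Indeed u + 3v = 0.

linearly dependent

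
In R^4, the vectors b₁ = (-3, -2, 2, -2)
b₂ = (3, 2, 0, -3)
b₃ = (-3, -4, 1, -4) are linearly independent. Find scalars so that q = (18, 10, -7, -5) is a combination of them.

Write q = a₁b₁ + … + a₃b₃ and equate components.
Back-substitution yields (a₁, a₂, a₃) = (-4, 3, 1).

q = -4b₁ + 3b₂ + b₃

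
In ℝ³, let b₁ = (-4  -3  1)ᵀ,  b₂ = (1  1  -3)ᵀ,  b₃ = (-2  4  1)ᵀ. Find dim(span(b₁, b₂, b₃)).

Apply Gaussian elimination to the matrix whose rows are b₁, b₂, b₃.
There are 3 pivot columns, so rank = 3.

3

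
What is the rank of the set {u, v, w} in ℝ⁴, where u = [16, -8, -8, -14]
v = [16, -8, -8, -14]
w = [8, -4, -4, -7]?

Form the matrix with u, v, w as columns and reduce.
Reduction leaves 1 leading entry, giving rank 1.

1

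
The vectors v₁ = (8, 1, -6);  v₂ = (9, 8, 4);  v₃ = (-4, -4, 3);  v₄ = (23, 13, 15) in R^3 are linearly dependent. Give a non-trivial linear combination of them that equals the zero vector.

v₁ + 3v₂ + 3v₃ - v₄ = 0

Set up α₁v₁ + … + α₄v₄ = 0 and solve the homogeneous system.
A generator of the null space is (1, 3, 3, -1).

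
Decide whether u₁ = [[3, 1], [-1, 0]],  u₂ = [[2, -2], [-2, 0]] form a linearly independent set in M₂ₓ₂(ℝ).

Take coordinates with respect to the standard basis {E₁₁, E₁₂, E₂₁, E₂₂}.
Place the vectors as rows of a 2×4 matrix and reduce to echelon form.
The reduction yields 2 nonzero rows, so the rank is 2.
Since rank = 2 (the number of vectors), the set is linearly independent.

linearly independent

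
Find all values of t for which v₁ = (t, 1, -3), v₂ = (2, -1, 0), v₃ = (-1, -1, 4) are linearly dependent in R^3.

Place the vectors as rows of a 3×3 matrix; dependence ⇔ determinant zero.
The determinant works out to 1 - 4*t.
Solving 1 - 4*t = 0 yields t = 1/4.

t = 1/4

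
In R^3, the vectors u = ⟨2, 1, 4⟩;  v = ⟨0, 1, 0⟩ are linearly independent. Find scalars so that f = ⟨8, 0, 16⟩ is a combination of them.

f = 4u - 4v

Solve the system with u, v as columns and f as the right-hand side.
Row-reducing the augmented matrix gives the unique coefficients (α₁, α₂) = (4, -4).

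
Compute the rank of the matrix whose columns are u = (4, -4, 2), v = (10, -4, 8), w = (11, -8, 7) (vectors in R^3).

Apply Gaussian elimination to the matrix whose rows are u, v, w.
Exactly 2 pivots survive; hence the rank is 2.

rank 2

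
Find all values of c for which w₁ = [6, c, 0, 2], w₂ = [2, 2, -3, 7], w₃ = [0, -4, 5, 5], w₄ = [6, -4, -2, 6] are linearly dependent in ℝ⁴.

Place the vectors as rows of a 4×4 matrix; dependence ⇔ determinant zero.
Expanding, det = 220*c + 1496.
This vanishes exactly when c = -34/5.

c = -34/5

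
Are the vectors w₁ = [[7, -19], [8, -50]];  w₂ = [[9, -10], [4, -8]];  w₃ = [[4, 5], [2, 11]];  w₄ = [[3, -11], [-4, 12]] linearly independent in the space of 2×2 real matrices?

Write each element as a coordinate vector in ℝ⁴ using {E₁₁, E₁₂, E₂₁, E₂₂}.
The matrix [w₁|w₂|w₃|w₄] has determinant 0.
A zero determinant means the columns are linearly dependent.
Indeed w₁ - 2w₂ + 2w₃ + w₄ = 0.

linearly dependent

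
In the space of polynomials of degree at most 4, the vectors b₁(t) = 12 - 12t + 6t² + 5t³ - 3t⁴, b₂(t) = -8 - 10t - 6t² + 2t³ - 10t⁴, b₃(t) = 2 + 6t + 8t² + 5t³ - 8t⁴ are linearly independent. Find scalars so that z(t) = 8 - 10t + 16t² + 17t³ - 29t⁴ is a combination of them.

z = b₁ + b₂ + 2b₃

Take coordinate vectors relative to {1, t, …, t⁴}.
Since b₁, b₂, b₃ are independent, the coefficients expressing z are uniquely determined by a linear system.
Back-substitution yields (c₁, c₂, c₃) = (1, 1, 2).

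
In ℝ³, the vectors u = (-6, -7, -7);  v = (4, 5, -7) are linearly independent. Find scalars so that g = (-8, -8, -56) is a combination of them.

Since u, v are independent, the coefficients expressing g are uniquely determined by a linear system.
Row-reducing the augmented matrix gives the unique coefficients (a₁, a₂) = (4, 4).

g = 4u + 4v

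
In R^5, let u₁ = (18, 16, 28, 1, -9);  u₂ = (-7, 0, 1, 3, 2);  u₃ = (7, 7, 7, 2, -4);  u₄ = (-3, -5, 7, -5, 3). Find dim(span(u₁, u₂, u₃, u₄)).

dim = 3

Put the 5×4 matrix [u₁|u₂|u₃|u₄] into echelon form.
There are 3 pivot columns, so rank = 3.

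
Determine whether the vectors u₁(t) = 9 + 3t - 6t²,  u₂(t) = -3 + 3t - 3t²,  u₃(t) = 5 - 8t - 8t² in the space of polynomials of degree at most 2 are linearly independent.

linearly independent

Take coordinates with respect to the standard basis {1, t, t²}.
Place the vectors as rows of a 3×3 matrix and reduce to echelon form.
The reduction yields 3 nonzero rows, so the rank is 3.
Since rank = 3 (the number of vectors), the set is linearly independent.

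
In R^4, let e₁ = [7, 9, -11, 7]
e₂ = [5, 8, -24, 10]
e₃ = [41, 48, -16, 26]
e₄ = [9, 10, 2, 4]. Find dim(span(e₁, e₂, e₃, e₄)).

dim = 2

Form the matrix with e₁, e₂, e₃, e₄ as columns and reduce.
There are 2 pivot columns, so rank = 2.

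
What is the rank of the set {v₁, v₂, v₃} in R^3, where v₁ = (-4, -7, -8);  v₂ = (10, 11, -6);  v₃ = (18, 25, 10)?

2

Form the matrix with v₁, v₂, v₃ as columns and reduce.
There are 2 pivot columns, so rank = 2.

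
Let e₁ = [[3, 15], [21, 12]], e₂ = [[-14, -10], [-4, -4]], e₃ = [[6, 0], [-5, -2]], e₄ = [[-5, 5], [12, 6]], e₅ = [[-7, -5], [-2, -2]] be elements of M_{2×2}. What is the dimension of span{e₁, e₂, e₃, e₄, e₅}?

dim = 2

Pass to coordinate vectors with respect to the basis {E₁₁, E₁₂, E₂₁, E₂₂}.
Form the matrix with e₁, e₂, e₃, e₄, e₅ as columns and reduce.
Reduction leaves 2 leading entries, giving rank 2.
(With 5 elements in a 4-dimensional space the rank is at most 4.)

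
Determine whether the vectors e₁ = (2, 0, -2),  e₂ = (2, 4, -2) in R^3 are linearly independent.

linearly independent

Place the vectors as rows of a 2×3 matrix and reduce to echelon form.
The reduction yields 2 nonzero rows, so the rank is 2.
Since rank = 2 (the number of vectors), the set is linearly independent.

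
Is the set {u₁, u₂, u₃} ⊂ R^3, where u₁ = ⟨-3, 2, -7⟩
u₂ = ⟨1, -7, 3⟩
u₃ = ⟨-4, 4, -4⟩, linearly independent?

linearly independent

The matrix [u₁|u₂|u₃] has determinant 104.
A nonzero determinant means the columns are linearly independent.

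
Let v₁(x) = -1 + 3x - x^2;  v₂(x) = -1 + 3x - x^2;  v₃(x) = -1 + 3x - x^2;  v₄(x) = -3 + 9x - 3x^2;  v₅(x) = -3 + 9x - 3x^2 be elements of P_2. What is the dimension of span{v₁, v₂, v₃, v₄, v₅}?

Represent each element by its coordinate vector in ℝ³.
Apply Gaussian elimination to the matrix whose rows are v₁, v₂, v₃, v₄, v₅.
The echelon form has 1 nonzero row, so the rank is 1.
(With 5 elements in a 3-dimensional space the rank is at most 3.)

1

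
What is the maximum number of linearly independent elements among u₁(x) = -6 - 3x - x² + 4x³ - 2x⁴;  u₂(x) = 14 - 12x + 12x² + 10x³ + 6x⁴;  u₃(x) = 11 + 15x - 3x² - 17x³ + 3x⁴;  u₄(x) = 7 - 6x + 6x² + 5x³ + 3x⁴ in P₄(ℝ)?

2

Use coordinates relative to {1, x, …, x⁴}.
Apply Gaussian elimination to the matrix whose rows are u₁, u₂, u₃, u₄.
Exactly 2 pivots survive; hence the rank is 2.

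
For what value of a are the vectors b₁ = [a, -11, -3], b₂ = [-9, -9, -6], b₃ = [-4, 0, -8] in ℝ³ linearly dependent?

The vectors are dependent exactly when the determinant of the matrix with rows b₁, b₂, b₃ vanishes.
Expanding, det = 72*a + 636.
Setting this to zero gives a = -53/6.

a = -53/6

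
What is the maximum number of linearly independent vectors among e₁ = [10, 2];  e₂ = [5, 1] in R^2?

Row-reduce the 2×2 matrix with these as rows.
The echelon form has 1 nonzero row, so the rank is 1.

1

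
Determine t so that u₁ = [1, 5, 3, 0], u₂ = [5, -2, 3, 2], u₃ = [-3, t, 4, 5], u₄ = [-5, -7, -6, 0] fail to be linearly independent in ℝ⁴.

t = 7/2

Place the vectors as rows of a 4×4 matrix; dependence ⇔ determinant zero.
Cofactor expansion gives det = 18*t - 63.
Setting this to zero gives t = 7/2.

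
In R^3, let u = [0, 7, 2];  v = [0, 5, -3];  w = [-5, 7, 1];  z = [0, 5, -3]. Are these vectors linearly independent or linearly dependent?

There are 4 vectors in a 3-dimensional space, so they cannot be linearly independent.

linearly dependent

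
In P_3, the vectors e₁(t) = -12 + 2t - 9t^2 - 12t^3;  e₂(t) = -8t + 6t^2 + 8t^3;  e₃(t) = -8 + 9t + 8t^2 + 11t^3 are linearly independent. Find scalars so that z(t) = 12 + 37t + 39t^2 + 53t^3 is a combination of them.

z = -3e₁ - 2e₂ + 3e₃

Take coordinate vectors relative to {1, t, …, t^3}.
Write z = α₁e₁ + … + α₃e₃ and equate components.
Row-reducing the augmented matrix gives the unique coefficients (α₁, α₂, α₃) = (-3, -2, 3).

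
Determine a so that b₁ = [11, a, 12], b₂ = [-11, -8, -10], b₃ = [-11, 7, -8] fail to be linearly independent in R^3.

The vectors are dependent exactly when the determinant of the matrix with rows b₁, b₂, b₃ vanishes.
Cofactor expansion gives det = 22*a - 506.
This vanishes exactly when a = 23.

a = 23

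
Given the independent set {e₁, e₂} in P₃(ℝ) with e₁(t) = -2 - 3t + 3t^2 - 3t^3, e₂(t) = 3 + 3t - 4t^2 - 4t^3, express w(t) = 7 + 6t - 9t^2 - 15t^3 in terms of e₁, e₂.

Identify each element with its coordinate vector in ℝ⁴ via {1, t, …, t^3}.
Write w = c₁e₁ + c₂e₂ and equate components.
The system has the unique solution (c₁, c₂) = (1, 3).

w = e₁ + 3e₂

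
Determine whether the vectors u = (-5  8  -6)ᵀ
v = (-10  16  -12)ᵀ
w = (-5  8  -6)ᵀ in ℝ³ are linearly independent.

Two of the vectors are equal, giving an immediate dependence.

linearly dependent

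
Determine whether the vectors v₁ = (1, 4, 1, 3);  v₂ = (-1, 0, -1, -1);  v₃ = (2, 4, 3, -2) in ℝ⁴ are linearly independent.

linearly independent

Place the vectors as rows of a 3×4 matrix and reduce to echelon form.
The reduction yields 3 nonzero rows, so the rank is 3.
Since rank = 3 (the number of vectors), the set is linearly independent.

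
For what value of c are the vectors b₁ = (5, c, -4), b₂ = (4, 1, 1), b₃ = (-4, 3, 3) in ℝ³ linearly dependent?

c = -4

The vectors are dependent exactly when the determinant of the matrix with rows b₁, b₂, b₃ vanishes.
Expanding, det = -16*c - 64.
Solving -16*c - 64 = 0 yields c = -4.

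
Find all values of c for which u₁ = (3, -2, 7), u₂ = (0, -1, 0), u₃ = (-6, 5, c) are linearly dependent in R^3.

The vectors are dependent exactly when the determinant of the matrix with rows u₁, u₂, u₃ vanishes.
The determinant works out to -3*c - 42.
Solving -3*c - 42 = 0 yields c = -14.

c = -14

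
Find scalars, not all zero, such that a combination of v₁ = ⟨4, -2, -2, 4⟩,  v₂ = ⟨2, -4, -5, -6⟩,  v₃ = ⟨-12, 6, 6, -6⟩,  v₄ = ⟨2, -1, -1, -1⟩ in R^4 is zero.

Write the vectors as columns of a matrix and find a nonzero vector in its null space.
The free variable yields coefficients (2, 0, 1, 2) (any nonzero multiple also works).

2v₁ + v₃ + 2v₄ = 0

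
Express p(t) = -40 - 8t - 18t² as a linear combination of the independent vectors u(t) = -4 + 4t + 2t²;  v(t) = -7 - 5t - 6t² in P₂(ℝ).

Identify each element with its coordinate vector in ℝ³ via {1, t, t²}.
Solve the system with u, v as columns and p as the right-hand side.
Row-reducing the augmented matrix gives the unique coefficients (a₁, a₂) = (3, 4).

p = 3u + 4v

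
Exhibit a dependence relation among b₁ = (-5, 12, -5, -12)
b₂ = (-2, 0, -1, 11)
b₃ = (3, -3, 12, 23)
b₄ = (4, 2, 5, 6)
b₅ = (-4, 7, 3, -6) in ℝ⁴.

b₁ - b₂ + b₃ - b₄ - b₅ = 0

Write the vectors as columns of a matrix and find a nonzero vector in its null space.
The free variable yields coefficients (1, -1, 1, -1, -1) (any nonzero multiple also works).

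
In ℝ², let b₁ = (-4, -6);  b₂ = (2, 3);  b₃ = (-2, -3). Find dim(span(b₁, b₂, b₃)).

dim = 1

Apply Gaussian elimination to the matrix whose rows are b₁, b₂, b₃.
The echelon form has 1 nonzero row, so the rank is 1.
(With 3 elements in a 2-dimensional space the rank is at most 2.)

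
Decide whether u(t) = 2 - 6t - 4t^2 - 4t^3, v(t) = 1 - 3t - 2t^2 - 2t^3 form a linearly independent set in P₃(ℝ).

Write each element as a coordinate vector in ℝ⁴ using {1, t, …, t^3}.
Place the vectors as rows of a 2×4 matrix and reduce to echelon form.
The reduction yields 1 nonzero row, so the rank is 1.
Since rank 1 < 2, the set is linearly dependent.
Indeed u - 2v = 0.

linearly dependent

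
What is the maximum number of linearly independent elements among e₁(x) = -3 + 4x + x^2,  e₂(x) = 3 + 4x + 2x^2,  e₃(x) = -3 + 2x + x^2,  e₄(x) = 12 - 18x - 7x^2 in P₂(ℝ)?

Represent each element by its coordinate vector in ℝ³.
Row-reduce the 4×3 matrix with these as rows.
Exactly 3 pivots survive; hence the rank is 3.
(With 4 elements in a 3-dimensional space the rank is at most 3.)

3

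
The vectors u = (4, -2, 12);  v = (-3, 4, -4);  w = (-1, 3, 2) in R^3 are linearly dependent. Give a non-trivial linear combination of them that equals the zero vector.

u + 2v - 2w = 0

Set up α₁u + … + α₃w = 0 and solve the homogeneous system.
The free variable yields coefficients (1, 2, -2) (any nonzero multiple also works).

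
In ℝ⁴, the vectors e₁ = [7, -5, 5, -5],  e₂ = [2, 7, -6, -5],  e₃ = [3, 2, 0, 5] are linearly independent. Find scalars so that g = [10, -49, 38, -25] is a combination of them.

g = 4e₁ - 3e₂ - 4e₃

Write g = α₁e₁ + … + α₃e₃ and equate components.
The system has the unique solution (α₁, α₂, α₃) = (4, -3, -4).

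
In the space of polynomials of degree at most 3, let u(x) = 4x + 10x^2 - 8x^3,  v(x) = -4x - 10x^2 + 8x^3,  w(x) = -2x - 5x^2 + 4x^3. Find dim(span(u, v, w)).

Pass to coordinate vectors with respect to the basis {1, x, …, x^3}.
Row-reduce the 3×4 matrix with these as rows.
Exactly 1 pivot survives; hence the rank is 1.

dim = 1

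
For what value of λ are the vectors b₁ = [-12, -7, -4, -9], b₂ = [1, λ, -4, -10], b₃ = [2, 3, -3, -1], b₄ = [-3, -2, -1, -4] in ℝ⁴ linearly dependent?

Place the vectors as rows of a 4×4 matrix; dependence ⇔ determinant zero.
Expanding, det = 126 - 77*λ.
Solving 126 - 77*λ = 0 yields λ = 18/11.

λ = 18/11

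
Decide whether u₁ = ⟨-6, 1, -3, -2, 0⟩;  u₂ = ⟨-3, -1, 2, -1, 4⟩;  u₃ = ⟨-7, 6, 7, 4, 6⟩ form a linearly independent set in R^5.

linearly independent

Place the vectors as rows of a 3×5 matrix and reduce to echelon form.
The reduction yields 3 nonzero rows, so the rank is 3.
Since rank = 3 (the number of vectors), the set is linearly independent.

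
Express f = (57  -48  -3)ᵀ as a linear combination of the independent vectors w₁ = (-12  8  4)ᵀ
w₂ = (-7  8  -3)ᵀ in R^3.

Set up the augmented matrix [w₁ | w₂ | f] and row-reduce.
Row-reducing the augmented matrix gives the unique coefficients (c₁, c₂) = (-3, -3).

f = -3w₁ - 3w₂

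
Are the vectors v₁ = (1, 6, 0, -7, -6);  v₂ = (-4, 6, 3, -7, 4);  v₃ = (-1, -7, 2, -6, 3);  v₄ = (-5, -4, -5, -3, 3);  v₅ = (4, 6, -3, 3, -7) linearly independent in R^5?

linearly independent

Row-reduce the matrix whose columns are v₁, v₂, v₃, v₄, v₅.
The reduction yields 5 nonzero rows, so the rank is 5.
Since rank = 5 (the number of vectors), the set is linearly independent.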